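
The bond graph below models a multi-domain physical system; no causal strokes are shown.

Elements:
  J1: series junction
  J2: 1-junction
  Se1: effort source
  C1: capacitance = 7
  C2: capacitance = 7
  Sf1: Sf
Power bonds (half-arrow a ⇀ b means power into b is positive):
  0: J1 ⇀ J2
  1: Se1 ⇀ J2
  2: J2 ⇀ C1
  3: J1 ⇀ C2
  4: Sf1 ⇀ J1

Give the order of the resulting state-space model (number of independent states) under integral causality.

bond 1 →J2  (Se1 (Se) sets effort on bond)
bond 4 →Sf1  (Sf1 (Sf) sets flow on bond)
bond 0 →J1  (1-jn J1 has f-setter on 4)
bond 3 →J1  (J1 flow already set via bond 4)
bond 2 →J2  (J2: bond 0 brought flow, rest push out)

2  (C1, C2 all integral)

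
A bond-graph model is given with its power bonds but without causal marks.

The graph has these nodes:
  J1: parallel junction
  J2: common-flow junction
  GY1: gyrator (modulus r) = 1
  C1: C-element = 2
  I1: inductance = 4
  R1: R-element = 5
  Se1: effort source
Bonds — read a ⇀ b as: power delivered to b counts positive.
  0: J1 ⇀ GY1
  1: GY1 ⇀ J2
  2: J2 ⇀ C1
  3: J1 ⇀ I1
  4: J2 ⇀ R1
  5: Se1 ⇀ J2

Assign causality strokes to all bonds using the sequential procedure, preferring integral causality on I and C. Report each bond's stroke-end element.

bond 0 →J1
bond 1 →J2
bond 2 →J2
bond 3 →I1
bond 4 →R1
bond 5 →J2

β5 stroke at J2  (Se1 (Se) sets effort on bond)
β2 stroke at J2  (C1 outputs effort q/C1)
β3 stroke at I1  (I1: I, integral causality)
β0 stroke at J1  (only one effort-in slot at J1)
β1 stroke at J2  (GY1 both-in/both-out from 0)
β4 stroke at R1  (J2 needs exactly one f-in)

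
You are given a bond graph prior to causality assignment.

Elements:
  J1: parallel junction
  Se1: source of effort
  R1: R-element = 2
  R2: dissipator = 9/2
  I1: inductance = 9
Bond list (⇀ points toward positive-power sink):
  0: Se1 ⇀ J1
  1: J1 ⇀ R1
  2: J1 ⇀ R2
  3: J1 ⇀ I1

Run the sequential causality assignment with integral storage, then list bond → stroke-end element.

bond 0 stroke at J1  (Se1 fixes effort; stroke away)
bond 1 stroke at R1  (0-jn J1 has e-setter on 0)
bond 2 stroke at R2  (J1: bond 0 brought effort, rest push out)
bond 3 stroke at I1  (J1: bond 0 brought effort, rest push out)

bond 0 stroke→J1
bond 1 stroke→R1
bond 2 stroke→R2
bond 3 stroke→I1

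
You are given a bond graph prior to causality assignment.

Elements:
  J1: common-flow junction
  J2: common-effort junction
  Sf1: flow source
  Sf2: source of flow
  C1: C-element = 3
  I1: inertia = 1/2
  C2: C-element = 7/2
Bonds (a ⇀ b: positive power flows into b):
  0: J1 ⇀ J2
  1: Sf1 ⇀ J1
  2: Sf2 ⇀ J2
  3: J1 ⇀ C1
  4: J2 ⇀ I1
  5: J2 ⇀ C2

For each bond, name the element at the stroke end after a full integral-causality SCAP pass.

b1 stroke at Sf1  (source Sf1 imposes f)
b2 stroke at Sf2  (Sf2 fixes flow; stroke at Sf2)
b0 stroke at J1  (1-jn J1 has f-setter on 1)
b3 stroke at J1  (J1 flow already set via bond 1)
b4 stroke at I1  (I1: I, integral causality)
b5 stroke at J2  (only one effort-in slot at J2)

#0 stroke at J1
#1 stroke at Sf1
#2 stroke at Sf2
#3 stroke at J1
#4 stroke at I1
#5 stroke at J2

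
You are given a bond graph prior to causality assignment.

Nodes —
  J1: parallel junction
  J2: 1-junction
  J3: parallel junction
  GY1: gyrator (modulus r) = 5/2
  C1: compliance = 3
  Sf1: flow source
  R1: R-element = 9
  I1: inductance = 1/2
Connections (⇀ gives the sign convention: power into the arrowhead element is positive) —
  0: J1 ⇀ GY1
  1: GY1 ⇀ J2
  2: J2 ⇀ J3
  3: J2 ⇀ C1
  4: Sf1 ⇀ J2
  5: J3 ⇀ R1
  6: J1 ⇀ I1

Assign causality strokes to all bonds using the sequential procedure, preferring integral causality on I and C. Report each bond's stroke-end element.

#0 stroke→J1
#1 stroke→J2
#2 stroke→J2
#3 stroke→J2
#4 stroke→Sf1
#5 stroke→J3
#6 stroke→I1

b4 |Sf1  (Sf1: flow source, stroke at near end)
b1 |J2  (common-f at J2 fixed by 4)
b2 |J2  (J2 flow already set via bond 4)
b3 |J2  (common-f at J2 fixed by 4)
b5 |J3  (closing 0-jn rule on J3)
b0 |J1  (GY1: gyrator matches bond 1)
b6 |I1  (0-jn J1 has e-setter on 0)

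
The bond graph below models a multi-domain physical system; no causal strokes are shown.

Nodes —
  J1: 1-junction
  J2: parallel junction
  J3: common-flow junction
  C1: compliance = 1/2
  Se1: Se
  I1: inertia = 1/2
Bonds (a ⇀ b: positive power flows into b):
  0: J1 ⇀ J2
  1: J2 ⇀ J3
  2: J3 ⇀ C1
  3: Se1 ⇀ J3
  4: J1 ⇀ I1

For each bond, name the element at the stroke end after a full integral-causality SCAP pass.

bond 3 stroke at J3  (Se1: effort source, stroke at far end)
bond 2 stroke at J3  (C1: C, integral causality)
bond 1 stroke at J2  (J3: last free bond brings flow in)
bond 0 stroke at J1  (J2: bond 1 brought effort, rest push out)
bond 4 stroke at I1  (J1 needs exactly one f-in)

#0 →J1
#1 →J2
#2 →J3
#3 →J3
#4 →I1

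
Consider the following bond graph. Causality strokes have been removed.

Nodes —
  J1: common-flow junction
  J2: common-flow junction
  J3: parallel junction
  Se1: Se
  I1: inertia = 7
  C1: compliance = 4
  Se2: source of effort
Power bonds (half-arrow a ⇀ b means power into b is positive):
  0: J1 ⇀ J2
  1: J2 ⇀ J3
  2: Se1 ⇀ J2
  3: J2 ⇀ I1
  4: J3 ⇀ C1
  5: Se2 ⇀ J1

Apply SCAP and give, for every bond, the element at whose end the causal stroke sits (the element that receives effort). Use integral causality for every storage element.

β2 |J2  (Se1: effort source, stroke at far end)
β5 |J1  (source Se2 imposes e)
β0 |J2  (J1 needs exactly one f-in)
β3 |I1  (I1 outputs flow p/I1)
β1 |J2  (1-jn J2 has f-setter on 3)
β4 |J3  (J3 needs exactly one e-in)

β0 stroke at J2
β1 stroke at J2
β2 stroke at J2
β3 stroke at I1
β4 stroke at J3
β5 stroke at J1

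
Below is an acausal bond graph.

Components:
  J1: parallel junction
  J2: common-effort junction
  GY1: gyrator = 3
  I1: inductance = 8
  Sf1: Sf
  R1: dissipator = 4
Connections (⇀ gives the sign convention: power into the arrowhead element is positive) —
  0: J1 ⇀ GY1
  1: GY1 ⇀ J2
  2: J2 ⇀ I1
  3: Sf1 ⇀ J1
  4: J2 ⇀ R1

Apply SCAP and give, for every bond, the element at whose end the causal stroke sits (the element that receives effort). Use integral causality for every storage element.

b3 |Sf1  (Sf1: flow source, stroke at near end)
b0 |J1  (J1: last free bond brings effort in)
b1 |J2  (GY GY1: same side as bond 0)
b2 |I1  (J2 effort already set via bond 1)
b4 |R1  (J2 effort already set via bond 1)

#0 stroke at J1
#1 stroke at J2
#2 stroke at I1
#3 stroke at Sf1
#4 stroke at R1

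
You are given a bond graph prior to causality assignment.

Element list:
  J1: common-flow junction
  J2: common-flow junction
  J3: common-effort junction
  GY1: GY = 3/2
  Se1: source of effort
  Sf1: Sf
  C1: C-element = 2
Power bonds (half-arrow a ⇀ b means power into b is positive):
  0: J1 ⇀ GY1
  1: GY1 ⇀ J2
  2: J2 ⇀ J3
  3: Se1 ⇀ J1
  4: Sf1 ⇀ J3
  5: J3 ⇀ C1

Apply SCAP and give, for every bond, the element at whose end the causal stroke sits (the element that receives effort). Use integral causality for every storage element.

bond 3 stroke→J1  (source Se1 imposes e)
bond 4 stroke→Sf1  (Sf1 (Sf) sets flow on bond)
bond 0 stroke→GY1  (closing 1-jn rule on J1)
bond 1 stroke→GY1  (through GY1, causality inverts; strokes same side of GY1)
bond 2 stroke→J2  (J2 flow already set via bond 1)
bond 5 stroke→J3  (only one effort-in slot at J3)

#0 stroke at GY1
#1 stroke at GY1
#2 stroke at J2
#3 stroke at J1
#4 stroke at Sf1
#5 stroke at J3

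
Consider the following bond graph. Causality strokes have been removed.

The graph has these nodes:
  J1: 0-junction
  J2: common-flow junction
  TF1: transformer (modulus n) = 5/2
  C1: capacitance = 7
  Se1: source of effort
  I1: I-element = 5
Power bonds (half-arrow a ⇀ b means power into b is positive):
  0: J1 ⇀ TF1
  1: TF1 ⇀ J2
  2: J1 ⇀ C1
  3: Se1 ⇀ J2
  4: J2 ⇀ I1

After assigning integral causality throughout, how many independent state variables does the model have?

bond 3 |J2  (Se1 (Se) sets effort on bond)
bond 2 |J1  (C1 integral (e out))
bond 0 |TF1  (J1: bond 2 brought effort, rest push out)
bond 1 |J2  (through TF1, causality passes straight; one stroke at TF1)
bond 4 |I1  (J2: last free bond brings flow in)

2  (C1, I1 all integral)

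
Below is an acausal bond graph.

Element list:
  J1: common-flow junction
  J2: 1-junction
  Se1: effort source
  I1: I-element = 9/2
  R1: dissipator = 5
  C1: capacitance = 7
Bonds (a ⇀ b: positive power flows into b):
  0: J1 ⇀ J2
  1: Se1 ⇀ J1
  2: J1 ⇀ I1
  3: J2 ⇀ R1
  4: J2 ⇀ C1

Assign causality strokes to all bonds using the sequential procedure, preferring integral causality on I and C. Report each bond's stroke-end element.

b1 stroke→J1  (Se1: effort source, stroke at far end)
b2 stroke→I1  (I1 outputs flow p/I1)
b0 stroke→J1  (1-jn J1 has f-setter on 2)
b3 stroke→J2  (J2 flow already set via bond 0)
b4 stroke→J2  (J2: bond 0 brought flow, rest push out)

b0 →J1
b1 →J1
b2 →I1
b3 →J2
b4 →J2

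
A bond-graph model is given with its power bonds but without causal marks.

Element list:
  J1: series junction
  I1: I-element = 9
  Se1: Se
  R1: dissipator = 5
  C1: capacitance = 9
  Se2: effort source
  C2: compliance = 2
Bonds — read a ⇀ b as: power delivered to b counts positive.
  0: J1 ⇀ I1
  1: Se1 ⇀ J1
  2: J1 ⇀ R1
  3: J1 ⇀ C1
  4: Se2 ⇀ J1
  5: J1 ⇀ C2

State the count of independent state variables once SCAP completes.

3  (C1, C2, I1 all integral)

β1 stroke at J1  (Se1 (Se) sets effort on bond)
β4 stroke at J1  (Se2 fixes effort; stroke away)
β0 stroke at I1  (prefer integral on I1)
β2 stroke at J1  (1-jn J1 has f-setter on 0)
β3 stroke at J1  (1-jn J1 has f-setter on 0)
β5 stroke at J1  (J1: bond 0 brought flow, rest push out)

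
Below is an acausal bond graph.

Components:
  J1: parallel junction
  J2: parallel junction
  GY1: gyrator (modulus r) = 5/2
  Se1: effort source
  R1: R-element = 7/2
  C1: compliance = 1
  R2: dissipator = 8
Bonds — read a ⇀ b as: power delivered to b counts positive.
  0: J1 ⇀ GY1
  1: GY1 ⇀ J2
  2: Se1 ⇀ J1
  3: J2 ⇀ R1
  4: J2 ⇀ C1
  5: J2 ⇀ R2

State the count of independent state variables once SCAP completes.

1  (C1 all integral)

bond 2 stroke→J1  (source Se1 imposes e)
bond 0 stroke→GY1  (common-e at J1 fixed by 2)
bond 1 stroke→GY1  (through GY1, causality inverts; strokes same side of GY1)
bond 4 stroke→J2  (prefer integral on C1)
bond 3 stroke→R1  (J2: bond 4 brought effort, rest push out)
bond 5 stroke→R2  (0-jn J2 has e-setter on 4)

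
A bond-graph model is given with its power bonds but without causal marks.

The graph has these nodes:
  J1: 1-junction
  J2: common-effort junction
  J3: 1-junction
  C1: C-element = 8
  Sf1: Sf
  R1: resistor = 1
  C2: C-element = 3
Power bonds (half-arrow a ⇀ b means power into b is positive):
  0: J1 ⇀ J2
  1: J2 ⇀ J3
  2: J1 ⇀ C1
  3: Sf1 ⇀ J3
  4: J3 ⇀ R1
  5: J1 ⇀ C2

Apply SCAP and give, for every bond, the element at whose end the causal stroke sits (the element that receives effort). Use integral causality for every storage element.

b0 stroke at J2
b1 stroke at J3
b2 stroke at J1
b3 stroke at Sf1
b4 stroke at J3
b5 stroke at J1

#3 stroke→Sf1  (source Sf1 imposes f)
#1 stroke→J3  (common-f at J3 fixed by 3)
#4 stroke→J3  (J3: bond 3 brought flow, rest push out)
#0 stroke→J2  (J2: last free bond brings effort in)
#2 stroke→J1  (common-f at J1 fixed by 0)
#5 stroke→J1  (J1: bond 0 brought flow, rest push out)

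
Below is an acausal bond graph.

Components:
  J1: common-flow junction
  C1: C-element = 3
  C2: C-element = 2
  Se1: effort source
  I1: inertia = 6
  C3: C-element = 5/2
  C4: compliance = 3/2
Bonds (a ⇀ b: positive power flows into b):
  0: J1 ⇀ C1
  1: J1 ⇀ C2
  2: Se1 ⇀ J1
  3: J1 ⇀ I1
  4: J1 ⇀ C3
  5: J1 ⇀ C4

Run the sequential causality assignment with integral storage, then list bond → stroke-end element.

#0 stroke at J1
#1 stroke at J1
#2 stroke at J1
#3 stroke at I1
#4 stroke at J1
#5 stroke at J1

#2 stroke→J1  (Se1 fixes effort; stroke away)
#0 stroke→J1  (C1 integral (e out))
#1 stroke→J1  (prefer integral on C2)
#3 stroke→I1  (I1 outputs flow p/I1)
#4 stroke→J1  (J1 flow already set via bond 3)
#5 stroke→J1  (J1 flow already set via bond 3)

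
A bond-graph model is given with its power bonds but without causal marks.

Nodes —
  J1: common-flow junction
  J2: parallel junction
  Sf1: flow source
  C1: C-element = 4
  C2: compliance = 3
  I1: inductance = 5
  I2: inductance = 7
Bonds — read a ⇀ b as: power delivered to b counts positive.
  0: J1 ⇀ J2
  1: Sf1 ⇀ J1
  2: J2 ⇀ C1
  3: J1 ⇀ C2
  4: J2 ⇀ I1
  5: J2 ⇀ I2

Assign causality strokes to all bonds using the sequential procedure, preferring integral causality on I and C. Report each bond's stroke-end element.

#1 stroke→Sf1  (Sf1 fixes flow; stroke at Sf1)
#0 stroke→J1  (J1: bond 1 brought flow, rest push out)
#3 stroke→J1  (common-f at J1 fixed by 1)
#2 stroke→J2  (prefer integral on C1)
#4 stroke→I1  (J2 effort already set via bond 2)
#5 stroke→I2  (J2: bond 2 brought effort, rest push out)

bond 0 →J1
bond 1 →Sf1
bond 2 →J2
bond 3 →J1
bond 4 →I1
bond 5 →I2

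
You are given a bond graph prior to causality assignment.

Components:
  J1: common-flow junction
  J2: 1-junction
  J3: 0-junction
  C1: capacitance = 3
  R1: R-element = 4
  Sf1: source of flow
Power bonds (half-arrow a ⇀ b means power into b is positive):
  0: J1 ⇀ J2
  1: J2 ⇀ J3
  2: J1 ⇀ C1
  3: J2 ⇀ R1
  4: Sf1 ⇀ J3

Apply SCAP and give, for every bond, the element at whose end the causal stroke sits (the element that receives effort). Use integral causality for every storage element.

#0 stroke→J2
#1 stroke→J3
#2 stroke→J1
#3 stroke→J2
#4 stroke→Sf1

β4 stroke→Sf1  (Sf1 (Sf) sets flow on bond)
β1 stroke→J3  (closing 0-jn rule on J3)
β0 stroke→J2  (J2 flow already set via bond 1)
β3 stroke→J2  (J2: bond 1 brought flow, rest push out)
β2 stroke→J1  (J1 flow already set via bond 0)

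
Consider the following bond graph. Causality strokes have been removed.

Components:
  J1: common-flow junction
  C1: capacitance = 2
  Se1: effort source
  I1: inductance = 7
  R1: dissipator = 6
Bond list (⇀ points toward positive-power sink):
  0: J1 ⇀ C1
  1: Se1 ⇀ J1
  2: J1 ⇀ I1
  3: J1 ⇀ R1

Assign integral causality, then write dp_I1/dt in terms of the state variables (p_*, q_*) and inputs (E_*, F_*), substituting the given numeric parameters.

dp_I1/dt = E_Se1 - 6*p_I1/7 - q_C1/2

#1 |J1  (Se1 fixes effort; stroke away)
#0 |J1  (C1 integral (e out))
#2 |I1  (I1: I, integral causality)
#3 |J1  (J1: bond 2 brought flow, rest push out)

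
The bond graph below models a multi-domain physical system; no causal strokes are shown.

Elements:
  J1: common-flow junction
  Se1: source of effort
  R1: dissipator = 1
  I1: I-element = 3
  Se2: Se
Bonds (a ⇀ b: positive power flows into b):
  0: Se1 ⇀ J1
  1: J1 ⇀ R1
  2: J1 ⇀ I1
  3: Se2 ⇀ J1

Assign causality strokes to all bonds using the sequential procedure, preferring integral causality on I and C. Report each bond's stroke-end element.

bond 0 stroke at J1  (Se1: effort source, stroke at far end)
bond 3 stroke at J1  (Se2 fixes effort; stroke away)
bond 2 stroke at I1  (I1 integral (f out))
bond 1 stroke at J1  (1-jn J1 has f-setter on 2)

b0 →J1
b1 →J1
b2 →I1
b3 →J1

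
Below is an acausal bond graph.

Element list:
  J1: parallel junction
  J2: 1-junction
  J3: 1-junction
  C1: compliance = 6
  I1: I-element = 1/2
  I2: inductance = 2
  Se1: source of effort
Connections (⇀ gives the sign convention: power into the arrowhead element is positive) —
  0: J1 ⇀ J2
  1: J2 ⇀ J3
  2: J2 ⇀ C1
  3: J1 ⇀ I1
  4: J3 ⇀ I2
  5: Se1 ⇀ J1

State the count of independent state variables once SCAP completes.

3  (C1, I1, I2 all integral)

bond 5 →J1  (Se1 fixes effort; stroke away)
bond 0 →J2  (J1 effort already set via bond 5)
bond 3 →I1  (0-jn J1 has e-setter on 5)
bond 2 →J2  (prefer integral on C1)
bond 1 →J3  (only one flow-in slot at J2)
bond 4 →I2  (only one flow-in slot at J3)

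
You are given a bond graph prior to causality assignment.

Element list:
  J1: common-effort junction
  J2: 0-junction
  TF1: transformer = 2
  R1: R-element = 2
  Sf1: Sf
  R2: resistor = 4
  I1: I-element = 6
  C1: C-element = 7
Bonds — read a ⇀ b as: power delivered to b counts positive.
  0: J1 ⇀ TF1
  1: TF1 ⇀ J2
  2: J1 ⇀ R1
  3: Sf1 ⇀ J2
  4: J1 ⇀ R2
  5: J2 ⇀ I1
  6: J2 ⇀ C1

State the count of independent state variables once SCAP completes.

2  (C1, I1 all integral)

β3 stroke→Sf1  (Sf1 fixes flow; stroke at Sf1)
β5 stroke→I1  (I1 outputs flow p/I1)
β6 stroke→J2  (C1 outputs effort q/C1)
β1 stroke→TF1  (common-e at J2 fixed by 6)
β0 stroke→J1  (TF1: transformer flips bond 1)
β2 stroke→R1  (0-jn J1 has e-setter on 0)
β4 stroke→R2  (J1 effort already set via bond 0)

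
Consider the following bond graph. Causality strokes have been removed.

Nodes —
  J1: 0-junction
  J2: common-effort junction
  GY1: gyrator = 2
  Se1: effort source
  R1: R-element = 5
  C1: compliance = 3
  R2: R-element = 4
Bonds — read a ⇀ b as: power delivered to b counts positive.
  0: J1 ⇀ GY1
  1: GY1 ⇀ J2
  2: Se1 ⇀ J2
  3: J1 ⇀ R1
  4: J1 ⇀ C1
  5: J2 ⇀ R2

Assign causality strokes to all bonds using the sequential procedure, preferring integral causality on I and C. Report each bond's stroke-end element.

#0 →GY1
#1 →GY1
#2 →J2
#3 →R1
#4 →J1
#5 →R2

#2 stroke at J2  (Se1 (Se) sets effort on bond)
#1 stroke at GY1  (common-e at J2 fixed by 2)
#5 stroke at R2  (J2: bond 2 brought effort, rest push out)
#0 stroke at GY1  (GY GY1: same side as bond 1)
#4 stroke at J1  (C1: C, integral causality)
#3 stroke at R1  (0-jn J1 has e-setter on 4)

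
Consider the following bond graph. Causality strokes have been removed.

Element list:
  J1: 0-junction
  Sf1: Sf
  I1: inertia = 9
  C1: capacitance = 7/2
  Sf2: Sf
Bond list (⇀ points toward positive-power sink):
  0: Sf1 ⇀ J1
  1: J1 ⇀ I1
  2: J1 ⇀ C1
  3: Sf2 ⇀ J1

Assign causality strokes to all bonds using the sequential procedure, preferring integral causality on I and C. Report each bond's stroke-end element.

#0 →Sf1
#1 →I1
#2 →J1
#3 →Sf2

β0 stroke→Sf1  (Sf1 (Sf) sets flow on bond)
β3 stroke→Sf2  (Sf2 fixes flow; stroke at Sf2)
β1 stroke→I1  (I1: I, integral causality)
β2 stroke→J1  (J1: last free bond brings effort in)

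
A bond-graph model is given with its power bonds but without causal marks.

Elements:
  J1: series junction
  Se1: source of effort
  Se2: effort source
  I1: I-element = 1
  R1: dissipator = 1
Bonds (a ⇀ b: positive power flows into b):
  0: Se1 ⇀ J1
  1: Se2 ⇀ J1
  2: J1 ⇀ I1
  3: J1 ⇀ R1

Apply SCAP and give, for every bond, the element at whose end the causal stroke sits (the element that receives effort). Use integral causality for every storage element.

#0 |J1
#1 |J1
#2 |I1
#3 |J1

b0 stroke at J1  (Se1 (Se) sets effort on bond)
b1 stroke at J1  (Se2: effort source, stroke at far end)
b2 stroke at I1  (I1: I, integral causality)
b3 stroke at J1  (1-jn J1 has f-setter on 2)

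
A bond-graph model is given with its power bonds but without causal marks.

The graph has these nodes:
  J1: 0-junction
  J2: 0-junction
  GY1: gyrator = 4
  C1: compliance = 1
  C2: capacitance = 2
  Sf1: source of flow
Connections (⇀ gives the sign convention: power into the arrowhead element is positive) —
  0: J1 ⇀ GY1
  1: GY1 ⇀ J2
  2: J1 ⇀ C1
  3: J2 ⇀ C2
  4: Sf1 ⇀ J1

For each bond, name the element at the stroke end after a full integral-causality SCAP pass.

bond 0 stroke→GY1
bond 1 stroke→GY1
bond 2 stroke→J1
bond 3 stroke→J2
bond 4 stroke→Sf1

#4 →Sf1  (Sf1: flow source, stroke at near end)
#2 →J1  (C1: C, integral causality)
#0 →GY1  (J1: bond 2 brought effort, rest push out)
#1 →GY1  (GY1 both-in/both-out from 0)
#3 →J2  (J2: last free bond brings effort in)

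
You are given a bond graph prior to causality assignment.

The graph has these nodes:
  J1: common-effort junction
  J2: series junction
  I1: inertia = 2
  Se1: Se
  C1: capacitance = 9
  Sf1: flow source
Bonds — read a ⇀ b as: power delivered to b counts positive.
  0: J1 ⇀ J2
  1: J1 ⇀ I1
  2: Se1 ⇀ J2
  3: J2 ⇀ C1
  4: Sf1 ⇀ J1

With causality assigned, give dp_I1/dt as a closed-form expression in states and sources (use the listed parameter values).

dp_I1/dt = -E_Se1 + q_C1/9

bond 2 |J2  (Se1 (Se) sets effort on bond)
bond 4 |Sf1  (Sf1: flow source, stroke at near end)
bond 1 |I1  (I1 integral (f out))
bond 0 |J1  (J1 needs exactly one e-in)
bond 3 |J2  (J2: bond 0 brought flow, rest push out)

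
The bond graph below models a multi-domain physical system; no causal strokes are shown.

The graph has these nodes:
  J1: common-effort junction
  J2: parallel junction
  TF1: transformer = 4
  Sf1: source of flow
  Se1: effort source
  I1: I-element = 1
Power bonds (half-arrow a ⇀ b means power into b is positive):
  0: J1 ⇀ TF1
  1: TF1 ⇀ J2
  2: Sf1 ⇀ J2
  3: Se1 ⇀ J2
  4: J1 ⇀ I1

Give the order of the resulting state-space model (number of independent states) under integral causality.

b2 stroke→Sf1  (Sf1 fixes flow; stroke at Sf1)
b3 stroke→J2  (source Se1 imposes e)
b1 stroke→TF1  (J2 effort already set via bond 3)
b0 stroke→J1  (TF1 one-in-one-out from 1)
b4 stroke→I1  (J1: bond 0 brought effort, rest push out)

1  (I1 all integral)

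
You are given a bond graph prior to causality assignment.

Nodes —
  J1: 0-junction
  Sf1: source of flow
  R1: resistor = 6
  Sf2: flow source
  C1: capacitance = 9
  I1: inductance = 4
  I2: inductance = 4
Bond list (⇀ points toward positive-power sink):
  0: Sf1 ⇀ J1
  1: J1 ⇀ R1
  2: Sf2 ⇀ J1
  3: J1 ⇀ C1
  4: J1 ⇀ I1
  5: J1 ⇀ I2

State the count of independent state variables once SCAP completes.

b0 stroke→Sf1  (Sf1: flow source, stroke at near end)
b2 stroke→Sf2  (Sf2 (Sf) sets flow on bond)
b3 stroke→J1  (prefer integral on C1)
b1 stroke→R1  (J1: bond 3 brought effort, rest push out)
b4 stroke→I1  (0-jn J1 has e-setter on 3)
b5 stroke→I2  (common-e at J1 fixed by 3)

3  (C1, I1, I2 all integral)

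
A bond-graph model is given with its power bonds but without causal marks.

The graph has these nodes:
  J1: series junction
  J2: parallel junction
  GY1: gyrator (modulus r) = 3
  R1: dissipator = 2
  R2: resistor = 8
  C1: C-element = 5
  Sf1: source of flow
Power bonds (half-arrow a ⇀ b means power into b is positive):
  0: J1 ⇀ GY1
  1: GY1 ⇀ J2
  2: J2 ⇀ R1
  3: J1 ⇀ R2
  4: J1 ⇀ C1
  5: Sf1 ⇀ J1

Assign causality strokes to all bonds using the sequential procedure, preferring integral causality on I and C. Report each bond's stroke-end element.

bond 0 stroke at J1
bond 1 stroke at J2
bond 2 stroke at R1
bond 3 stroke at J1
bond 4 stroke at J1
bond 5 stroke at Sf1

β5 stroke at Sf1  (Sf1: flow source, stroke at near end)
β0 stroke at J1  (1-jn J1 has f-setter on 5)
β3 stroke at J1  (common-f at J1 fixed by 5)
β4 stroke at J1  (J1 flow already set via bond 5)
β1 stroke at J2  (GY1: gyrator matches bond 0)
β2 stroke at R1  (0-jn J2 has e-setter on 1)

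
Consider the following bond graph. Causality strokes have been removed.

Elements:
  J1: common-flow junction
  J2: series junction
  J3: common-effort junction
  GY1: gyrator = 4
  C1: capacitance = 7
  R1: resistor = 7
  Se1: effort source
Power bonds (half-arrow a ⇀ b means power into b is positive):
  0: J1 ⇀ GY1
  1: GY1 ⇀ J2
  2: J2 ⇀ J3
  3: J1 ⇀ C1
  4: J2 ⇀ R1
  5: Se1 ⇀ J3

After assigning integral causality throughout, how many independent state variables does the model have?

bond 5 |J3  (Se1 (Se) sets effort on bond)
bond 2 |J2  (0-jn J3 has e-setter on 5)
bond 3 |J1  (C1 integral (e out))
bond 0 |GY1  (J1: last free bond brings flow in)
bond 1 |GY1  (GY GY1: same side as bond 0)
bond 4 |J2  (J2: bond 1 brought flow, rest push out)

1  (C1 all integral)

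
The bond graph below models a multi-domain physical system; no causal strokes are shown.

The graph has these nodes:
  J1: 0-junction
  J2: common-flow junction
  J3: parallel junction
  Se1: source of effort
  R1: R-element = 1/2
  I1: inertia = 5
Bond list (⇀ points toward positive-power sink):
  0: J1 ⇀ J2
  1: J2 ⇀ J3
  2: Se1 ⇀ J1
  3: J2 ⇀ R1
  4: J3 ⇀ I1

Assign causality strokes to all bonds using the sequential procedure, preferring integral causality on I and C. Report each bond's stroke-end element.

#2 |J1  (source Se1 imposes e)
#0 |J2  (0-jn J1 has e-setter on 2)
#4 |I1  (I1 integral (f out))
#1 |J3  (only one effort-in slot at J3)
#3 |J2  (1-jn J2 has f-setter on 1)

β0 stroke→J2
β1 stroke→J3
β2 stroke→J1
β3 stroke→J2
β4 stroke→I1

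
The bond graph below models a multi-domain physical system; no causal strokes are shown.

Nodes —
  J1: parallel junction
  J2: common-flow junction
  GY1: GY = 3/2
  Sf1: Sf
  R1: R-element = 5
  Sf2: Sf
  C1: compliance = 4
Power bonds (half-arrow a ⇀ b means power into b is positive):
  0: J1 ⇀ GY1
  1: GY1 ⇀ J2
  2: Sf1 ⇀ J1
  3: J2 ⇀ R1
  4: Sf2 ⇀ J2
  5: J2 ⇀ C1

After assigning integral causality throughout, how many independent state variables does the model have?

1  (C1 all integral)

β2 stroke at Sf1  (source Sf1 imposes f)
β4 stroke at Sf2  (source Sf2 imposes f)
β0 stroke at J1  (J1 needs exactly one e-in)
β1 stroke at J2  (1-jn J2 has f-setter on 4)
β3 stroke at J2  (common-f at J2 fixed by 4)
β5 stroke at J2  (J2: bond 4 brought flow, rest push out)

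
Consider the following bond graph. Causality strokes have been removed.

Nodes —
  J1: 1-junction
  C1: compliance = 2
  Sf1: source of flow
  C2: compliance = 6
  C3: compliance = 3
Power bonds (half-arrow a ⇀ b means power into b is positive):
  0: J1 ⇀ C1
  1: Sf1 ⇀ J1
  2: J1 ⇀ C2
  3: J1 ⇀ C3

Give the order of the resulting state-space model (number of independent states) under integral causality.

β1 stroke at Sf1  (source Sf1 imposes f)
β0 stroke at J1  (J1: bond 1 brought flow, rest push out)
β2 stroke at J1  (J1: bond 1 brought flow, rest push out)
β3 stroke at J1  (J1 flow already set via bond 1)

3  (C1, C2, C3 all integral)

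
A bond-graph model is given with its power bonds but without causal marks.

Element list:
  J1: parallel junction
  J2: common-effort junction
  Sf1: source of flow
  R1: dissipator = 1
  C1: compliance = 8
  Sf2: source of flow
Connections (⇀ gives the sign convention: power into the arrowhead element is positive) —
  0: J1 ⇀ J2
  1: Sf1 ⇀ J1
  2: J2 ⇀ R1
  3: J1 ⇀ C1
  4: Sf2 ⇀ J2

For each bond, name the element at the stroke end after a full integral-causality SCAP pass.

β0 stroke→J2
β1 stroke→Sf1
β2 stroke→R1
β3 stroke→J1
β4 stroke→Sf2

#1 stroke at Sf1  (Sf1 (Sf) sets flow on bond)
#4 stroke at Sf2  (Sf2 fixes flow; stroke at Sf2)
#3 stroke at J1  (C1 outputs effort q/C1)
#0 stroke at J2  (J1 effort already set via bond 3)
#2 stroke at R1  (common-e at J2 fixed by 0)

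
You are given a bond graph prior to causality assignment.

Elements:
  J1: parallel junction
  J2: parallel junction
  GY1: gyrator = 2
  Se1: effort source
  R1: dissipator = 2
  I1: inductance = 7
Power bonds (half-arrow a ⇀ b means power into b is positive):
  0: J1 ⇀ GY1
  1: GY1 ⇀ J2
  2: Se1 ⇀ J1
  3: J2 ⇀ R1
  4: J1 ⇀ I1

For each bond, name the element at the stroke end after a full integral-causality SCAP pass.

#0 stroke→GY1
#1 stroke→GY1
#2 stroke→J1
#3 stroke→J2
#4 stroke→I1

b2 |J1  (source Se1 imposes e)
b0 |GY1  (J1: bond 2 brought effort, rest push out)
b4 |I1  (0-jn J1 has e-setter on 2)
b1 |GY1  (through GY1, causality inverts; strokes same side of GY1)
b3 |J2  (J2: last free bond brings effort in)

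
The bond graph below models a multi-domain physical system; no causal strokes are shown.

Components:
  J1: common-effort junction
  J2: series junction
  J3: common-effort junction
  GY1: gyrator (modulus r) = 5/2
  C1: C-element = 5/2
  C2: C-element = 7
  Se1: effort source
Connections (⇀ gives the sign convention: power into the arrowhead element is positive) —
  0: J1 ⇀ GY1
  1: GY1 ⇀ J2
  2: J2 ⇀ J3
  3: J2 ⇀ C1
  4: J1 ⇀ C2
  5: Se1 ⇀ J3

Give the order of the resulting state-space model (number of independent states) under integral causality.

2  (C1, C2 all integral)

β5 stroke→J3  (Se1 fixes effort; stroke away)
β2 stroke→J2  (J3: bond 5 brought effort, rest push out)
β3 stroke→J2  (prefer integral on C1)
β1 stroke→GY1  (closing 1-jn rule on J2)
β0 stroke→GY1  (GY1: gyrator matches bond 1)
β4 stroke→J1  (J1: last free bond brings effort in)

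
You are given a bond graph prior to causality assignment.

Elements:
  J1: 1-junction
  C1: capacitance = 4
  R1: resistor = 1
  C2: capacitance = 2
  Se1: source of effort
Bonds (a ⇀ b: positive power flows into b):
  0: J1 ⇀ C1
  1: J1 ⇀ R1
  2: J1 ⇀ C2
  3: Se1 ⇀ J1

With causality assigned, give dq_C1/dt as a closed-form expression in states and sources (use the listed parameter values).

dq_C1/dt = E_Se1 - q_C1/4 - q_C2/2

bond 3 |J1  (Se1 (Se) sets effort on bond)
bond 0 |J1  (prefer integral on C1)
bond 2 |J1  (C2 integral (e out))
bond 1 |R1  (only one flow-in slot at J1)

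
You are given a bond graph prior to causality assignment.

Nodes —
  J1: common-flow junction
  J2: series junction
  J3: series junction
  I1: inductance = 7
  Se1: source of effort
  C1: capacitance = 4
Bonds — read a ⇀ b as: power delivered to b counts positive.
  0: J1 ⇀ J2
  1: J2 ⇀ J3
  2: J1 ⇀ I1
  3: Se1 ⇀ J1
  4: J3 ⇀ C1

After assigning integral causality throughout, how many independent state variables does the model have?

b3 stroke→J1  (Se1: effort source, stroke at far end)
b2 stroke→I1  (I1 outputs flow p/I1)
b0 stroke→J1  (1-jn J1 has f-setter on 2)
b1 stroke→J2  (J2 flow already set via bond 0)
b4 stroke→J3  (common-f at J3 fixed by 1)

2  (C1, I1 all integral)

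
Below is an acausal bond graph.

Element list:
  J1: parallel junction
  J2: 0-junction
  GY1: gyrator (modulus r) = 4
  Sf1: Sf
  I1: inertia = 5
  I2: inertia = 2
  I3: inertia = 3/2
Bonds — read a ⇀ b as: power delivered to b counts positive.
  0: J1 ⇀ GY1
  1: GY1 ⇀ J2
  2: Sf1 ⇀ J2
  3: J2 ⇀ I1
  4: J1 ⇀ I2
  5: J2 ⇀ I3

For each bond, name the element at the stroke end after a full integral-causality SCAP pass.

bond 2 →Sf1  (Sf1: flow source, stroke at near end)
bond 3 →I1  (I1 integral (f out))
bond 4 →I2  (prefer integral on I2)
bond 0 →J1  (J1 needs exactly one e-in)
bond 1 →J2  (GY GY1: same side as bond 0)
bond 5 →I3  (common-e at J2 fixed by 1)

bond 0 stroke at J1
bond 1 stroke at J2
bond 2 stroke at Sf1
bond 3 stroke at I1
bond 4 stroke at I2
bond 5 stroke at I3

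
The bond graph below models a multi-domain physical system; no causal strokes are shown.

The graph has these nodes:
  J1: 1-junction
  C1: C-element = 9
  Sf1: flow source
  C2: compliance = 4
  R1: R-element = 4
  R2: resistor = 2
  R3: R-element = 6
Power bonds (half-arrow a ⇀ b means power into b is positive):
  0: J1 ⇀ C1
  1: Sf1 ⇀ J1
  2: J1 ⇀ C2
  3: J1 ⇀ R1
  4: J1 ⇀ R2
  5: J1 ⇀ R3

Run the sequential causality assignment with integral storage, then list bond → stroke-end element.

b1 |Sf1  (Sf1: flow source, stroke at near end)
b0 |J1  (1-jn J1 has f-setter on 1)
b2 |J1  (1-jn J1 has f-setter on 1)
b3 |J1  (1-jn J1 has f-setter on 1)
b4 |J1  (common-f at J1 fixed by 1)
b5 |J1  (1-jn J1 has f-setter on 1)

β0 stroke→J1
β1 stroke→Sf1
β2 stroke→J1
β3 stroke→J1
β4 stroke→J1
β5 stroke→J1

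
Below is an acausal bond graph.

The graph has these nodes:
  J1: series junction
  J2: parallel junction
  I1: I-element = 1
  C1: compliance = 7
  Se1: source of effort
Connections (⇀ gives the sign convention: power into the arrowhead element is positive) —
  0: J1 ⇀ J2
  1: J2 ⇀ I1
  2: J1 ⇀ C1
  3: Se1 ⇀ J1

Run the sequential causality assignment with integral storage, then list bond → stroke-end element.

β3 stroke at J1  (Se1 (Se) sets effort on bond)
β1 stroke at I1  (I1 outputs flow p/I1)
β0 stroke at J2  (J2: last free bond brings effort in)
β2 stroke at J1  (J1: bond 0 brought flow, rest push out)

b0 |J2
b1 |I1
b2 |J1
b3 |J1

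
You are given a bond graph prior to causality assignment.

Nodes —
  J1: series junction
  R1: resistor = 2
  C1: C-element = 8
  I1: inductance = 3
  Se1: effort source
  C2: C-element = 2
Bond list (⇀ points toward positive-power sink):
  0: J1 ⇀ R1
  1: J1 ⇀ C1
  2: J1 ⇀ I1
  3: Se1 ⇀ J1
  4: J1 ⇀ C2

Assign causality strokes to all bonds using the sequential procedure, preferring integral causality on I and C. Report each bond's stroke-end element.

#3 stroke at J1  (Se1 fixes effort; stroke away)
#1 stroke at J1  (C1 integral (e out))
#2 stroke at I1  (I1 outputs flow p/I1)
#0 stroke at J1  (J1 flow already set via bond 2)
#4 stroke at J1  (J1: bond 2 brought flow, rest push out)

bond 0 |J1
bond 1 |J1
bond 2 |I1
bond 3 |J1
bond 4 |J1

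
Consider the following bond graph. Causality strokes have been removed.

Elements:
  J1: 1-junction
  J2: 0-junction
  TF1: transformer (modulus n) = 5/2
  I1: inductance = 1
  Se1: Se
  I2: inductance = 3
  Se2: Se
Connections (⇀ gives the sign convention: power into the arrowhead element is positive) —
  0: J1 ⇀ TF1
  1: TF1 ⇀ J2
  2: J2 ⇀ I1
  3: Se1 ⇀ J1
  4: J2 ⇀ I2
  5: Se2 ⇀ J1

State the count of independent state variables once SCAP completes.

β3 →J1  (Se1 fixes effort; stroke away)
β5 →J1  (Se2 fixes effort; stroke away)
β0 →TF1  (closing 1-jn rule on J1)
β1 →J2  (TF1 one-in-one-out from 0)
β2 →I1  (0-jn J2 has e-setter on 1)
β4 →I2  (J2 effort already set via bond 1)

2  (I1, I2 all integral)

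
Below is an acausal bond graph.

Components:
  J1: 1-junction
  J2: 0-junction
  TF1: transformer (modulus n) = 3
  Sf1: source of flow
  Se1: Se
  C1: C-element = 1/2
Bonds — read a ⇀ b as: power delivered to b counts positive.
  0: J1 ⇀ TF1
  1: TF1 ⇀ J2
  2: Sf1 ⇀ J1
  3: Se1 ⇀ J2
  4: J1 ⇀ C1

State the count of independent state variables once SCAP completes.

bond 2 →Sf1  (Sf1 fixes flow; stroke at Sf1)
bond 3 →J2  (Se1 (Se) sets effort on bond)
bond 0 →J1  (common-f at J1 fixed by 2)
bond 4 →J1  (J1 flow already set via bond 2)
bond 1 →TF1  (common-e at J2 fixed by 3)

1  (C1 all integral)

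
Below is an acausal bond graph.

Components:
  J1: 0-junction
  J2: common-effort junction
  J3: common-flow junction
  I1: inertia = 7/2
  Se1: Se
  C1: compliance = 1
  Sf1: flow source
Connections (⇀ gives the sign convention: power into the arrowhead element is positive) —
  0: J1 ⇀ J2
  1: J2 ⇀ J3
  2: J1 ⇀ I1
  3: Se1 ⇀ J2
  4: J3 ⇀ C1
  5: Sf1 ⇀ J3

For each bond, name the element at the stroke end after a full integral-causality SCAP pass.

#0 |J1
#1 |J3
#2 |I1
#3 |J2
#4 |J3
#5 |Sf1

b3 →J2  (Se1: effort source, stroke at far end)
b5 →Sf1  (Sf1 fixes flow; stroke at Sf1)
b0 →J1  (common-e at J2 fixed by 3)
b1 →J3  (J2 effort already set via bond 3)
b4 →J3  (common-f at J3 fixed by 5)
b2 →I1  (common-e at J1 fixed by 0)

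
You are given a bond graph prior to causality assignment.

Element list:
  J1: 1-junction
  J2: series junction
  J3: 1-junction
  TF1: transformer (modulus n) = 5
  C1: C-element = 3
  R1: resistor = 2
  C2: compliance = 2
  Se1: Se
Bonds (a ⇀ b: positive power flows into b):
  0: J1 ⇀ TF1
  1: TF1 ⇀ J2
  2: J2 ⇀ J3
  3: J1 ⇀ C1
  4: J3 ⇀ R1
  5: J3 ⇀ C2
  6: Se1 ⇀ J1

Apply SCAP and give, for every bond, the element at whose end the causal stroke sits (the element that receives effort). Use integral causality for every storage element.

b6 →J1  (Se1 fixes effort; stroke away)
b3 →J1  (C1: C, integral causality)
b0 →TF1  (only one flow-in slot at J1)
b1 →J2  (through TF1, causality passes straight; one stroke at TF1)
b2 →J3  (J2 needs exactly one f-in)
b5 →J3  (prefer integral on C2)
b4 →R1  (J3: last free bond brings flow in)

bond 0 stroke at TF1
bond 1 stroke at J2
bond 2 stroke at J3
bond 3 stroke at J1
bond 4 stroke at R1
bond 5 stroke at J3
bond 6 stroke at J1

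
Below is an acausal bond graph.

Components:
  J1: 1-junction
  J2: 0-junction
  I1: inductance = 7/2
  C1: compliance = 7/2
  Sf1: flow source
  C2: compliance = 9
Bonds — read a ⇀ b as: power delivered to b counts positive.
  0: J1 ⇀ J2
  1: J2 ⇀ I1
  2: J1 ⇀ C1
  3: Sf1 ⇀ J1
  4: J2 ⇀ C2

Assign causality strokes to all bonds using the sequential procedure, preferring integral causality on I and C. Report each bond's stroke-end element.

#3 stroke at Sf1  (source Sf1 imposes f)
#0 stroke at J1  (common-f at J1 fixed by 3)
#2 stroke at J1  (1-jn J1 has f-setter on 3)
#1 stroke at I1  (prefer integral on I1)
#4 stroke at J2  (J2 needs exactly one e-in)

#0 |J1
#1 |I1
#2 |J1
#3 |Sf1
#4 |J2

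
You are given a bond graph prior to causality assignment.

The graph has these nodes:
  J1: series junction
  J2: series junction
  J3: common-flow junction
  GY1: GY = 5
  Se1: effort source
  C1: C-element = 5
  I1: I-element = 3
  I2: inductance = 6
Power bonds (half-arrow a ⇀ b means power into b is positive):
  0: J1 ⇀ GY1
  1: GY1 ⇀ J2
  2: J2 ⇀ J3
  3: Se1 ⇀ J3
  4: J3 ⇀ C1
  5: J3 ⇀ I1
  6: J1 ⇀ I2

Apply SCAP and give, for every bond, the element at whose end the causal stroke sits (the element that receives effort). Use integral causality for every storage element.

β3 |J3  (Se1 (Se) sets effort on bond)
β4 |J3  (prefer integral on C1)
β5 |I1  (I1: I, integral causality)
β2 |J3  (common-f at J3 fixed by 5)
β1 |J2  (1-jn J2 has f-setter on 2)
β0 |J1  (GY1: gyrator matches bond 1)
β6 |I2  (closing 1-jn rule on J1)

#0 stroke at J1
#1 stroke at J2
#2 stroke at J3
#3 stroke at J3
#4 stroke at J3
#5 stroke at I1
#6 stroke at I2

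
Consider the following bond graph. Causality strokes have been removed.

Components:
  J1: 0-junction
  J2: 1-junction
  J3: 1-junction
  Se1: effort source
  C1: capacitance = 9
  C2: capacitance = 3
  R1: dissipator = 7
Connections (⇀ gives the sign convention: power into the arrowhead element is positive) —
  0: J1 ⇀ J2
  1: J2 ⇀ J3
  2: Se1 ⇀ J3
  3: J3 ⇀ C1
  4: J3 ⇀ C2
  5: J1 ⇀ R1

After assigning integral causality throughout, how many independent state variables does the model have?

2  (C1, C2 all integral)

b2 stroke at J3  (Se1: effort source, stroke at far end)
b3 stroke at J3  (prefer integral on C1)
b4 stroke at J3  (prefer integral on C2)
b1 stroke at J2  (J3: last free bond brings flow in)
b0 stroke at J1  (J2: last free bond brings flow in)
b5 stroke at R1  (J1: bond 0 brought effort, rest push out)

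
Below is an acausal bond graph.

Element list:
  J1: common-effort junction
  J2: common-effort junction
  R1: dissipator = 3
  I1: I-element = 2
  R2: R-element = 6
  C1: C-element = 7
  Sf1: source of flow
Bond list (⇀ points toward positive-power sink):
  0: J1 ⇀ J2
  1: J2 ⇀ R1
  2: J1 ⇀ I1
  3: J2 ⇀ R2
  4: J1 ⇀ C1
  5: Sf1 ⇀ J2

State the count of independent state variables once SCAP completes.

2  (C1, I1 all integral)

bond 5 |Sf1  (Sf1 (Sf) sets flow on bond)
bond 2 |I1  (I1 outputs flow p/I1)
bond 4 |J1  (C1: C, integral causality)
bond 0 |J2  (J1: bond 4 brought effort, rest push out)
bond 1 |R1  (J2 effort already set via bond 0)
bond 3 |R2  (J2: bond 0 brought effort, rest push out)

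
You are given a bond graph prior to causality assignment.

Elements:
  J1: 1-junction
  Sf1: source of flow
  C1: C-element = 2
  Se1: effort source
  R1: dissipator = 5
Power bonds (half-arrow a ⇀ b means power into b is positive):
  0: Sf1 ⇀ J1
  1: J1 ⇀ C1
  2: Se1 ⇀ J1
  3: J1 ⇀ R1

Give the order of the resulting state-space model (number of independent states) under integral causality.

1  (C1 all integral)

b0 |Sf1  (Sf1 fixes flow; stroke at Sf1)
b2 |J1  (Se1: effort source, stroke at far end)
b1 |J1  (common-f at J1 fixed by 0)
b3 |J1  (common-f at J1 fixed by 0)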